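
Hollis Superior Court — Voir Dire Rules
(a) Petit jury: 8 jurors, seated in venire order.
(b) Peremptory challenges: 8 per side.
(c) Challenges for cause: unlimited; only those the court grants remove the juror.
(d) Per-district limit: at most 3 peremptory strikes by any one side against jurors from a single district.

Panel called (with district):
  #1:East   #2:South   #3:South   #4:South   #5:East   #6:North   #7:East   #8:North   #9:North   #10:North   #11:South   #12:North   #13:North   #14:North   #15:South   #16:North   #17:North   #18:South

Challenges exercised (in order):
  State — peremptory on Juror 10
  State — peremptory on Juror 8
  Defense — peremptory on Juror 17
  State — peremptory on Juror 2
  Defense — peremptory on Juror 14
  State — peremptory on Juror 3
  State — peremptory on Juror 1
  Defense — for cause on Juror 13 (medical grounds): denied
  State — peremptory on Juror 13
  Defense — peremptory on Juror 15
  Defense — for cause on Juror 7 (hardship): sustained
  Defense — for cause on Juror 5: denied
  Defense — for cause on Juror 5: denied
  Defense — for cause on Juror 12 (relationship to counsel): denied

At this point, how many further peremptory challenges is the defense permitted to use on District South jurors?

Defense peremptories so far: #17, #14, #15 — 3 of 8 used, 5 left overall.
Against District South: #15 — 1 used; per-district cap 3 leaves 2.
Binding limit: min(5, 2) = 2.

2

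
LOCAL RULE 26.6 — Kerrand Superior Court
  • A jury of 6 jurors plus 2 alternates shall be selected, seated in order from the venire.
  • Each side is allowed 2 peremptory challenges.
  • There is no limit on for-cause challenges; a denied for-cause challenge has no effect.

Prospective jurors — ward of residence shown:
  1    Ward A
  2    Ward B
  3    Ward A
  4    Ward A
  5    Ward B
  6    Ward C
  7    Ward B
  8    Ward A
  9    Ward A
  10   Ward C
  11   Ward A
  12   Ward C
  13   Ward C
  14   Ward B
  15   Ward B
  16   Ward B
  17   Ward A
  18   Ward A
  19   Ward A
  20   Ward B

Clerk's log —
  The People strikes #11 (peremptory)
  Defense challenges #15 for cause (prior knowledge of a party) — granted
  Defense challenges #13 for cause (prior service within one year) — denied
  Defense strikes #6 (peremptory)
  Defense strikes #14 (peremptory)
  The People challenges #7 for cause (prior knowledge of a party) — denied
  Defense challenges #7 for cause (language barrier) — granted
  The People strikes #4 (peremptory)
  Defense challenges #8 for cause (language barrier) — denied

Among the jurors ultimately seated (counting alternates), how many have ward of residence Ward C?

Removed: #4, #6, #7, #11, #14, #15.
Seated (8 incl. alternates): #1, #2, #3, #5, #8, #9, #10, #12.
Of those, in Ward C: #10, #12 → 2.

2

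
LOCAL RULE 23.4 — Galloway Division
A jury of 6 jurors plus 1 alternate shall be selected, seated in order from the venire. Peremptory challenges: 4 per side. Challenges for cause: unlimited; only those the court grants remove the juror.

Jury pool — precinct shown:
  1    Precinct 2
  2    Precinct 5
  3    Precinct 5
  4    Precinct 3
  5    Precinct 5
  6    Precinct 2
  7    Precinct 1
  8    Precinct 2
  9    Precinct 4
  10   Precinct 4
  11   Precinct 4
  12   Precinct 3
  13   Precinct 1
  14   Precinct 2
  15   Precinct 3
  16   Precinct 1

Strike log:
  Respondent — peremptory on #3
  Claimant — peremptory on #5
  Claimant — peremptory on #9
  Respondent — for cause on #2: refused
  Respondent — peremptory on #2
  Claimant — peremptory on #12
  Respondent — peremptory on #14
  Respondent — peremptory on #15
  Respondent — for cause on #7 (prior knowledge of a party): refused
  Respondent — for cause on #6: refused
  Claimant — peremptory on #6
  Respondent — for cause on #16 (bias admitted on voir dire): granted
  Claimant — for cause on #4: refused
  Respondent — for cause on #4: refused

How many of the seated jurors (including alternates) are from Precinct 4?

Removed: #2, #3, #5, #6, #9, #12, #14, #15, #16.
Seated (7 incl. alternates): #1, #4, #7, #8, #10, #11, #13.
Of those, in Precinct 4: #10, #11 → 2.

2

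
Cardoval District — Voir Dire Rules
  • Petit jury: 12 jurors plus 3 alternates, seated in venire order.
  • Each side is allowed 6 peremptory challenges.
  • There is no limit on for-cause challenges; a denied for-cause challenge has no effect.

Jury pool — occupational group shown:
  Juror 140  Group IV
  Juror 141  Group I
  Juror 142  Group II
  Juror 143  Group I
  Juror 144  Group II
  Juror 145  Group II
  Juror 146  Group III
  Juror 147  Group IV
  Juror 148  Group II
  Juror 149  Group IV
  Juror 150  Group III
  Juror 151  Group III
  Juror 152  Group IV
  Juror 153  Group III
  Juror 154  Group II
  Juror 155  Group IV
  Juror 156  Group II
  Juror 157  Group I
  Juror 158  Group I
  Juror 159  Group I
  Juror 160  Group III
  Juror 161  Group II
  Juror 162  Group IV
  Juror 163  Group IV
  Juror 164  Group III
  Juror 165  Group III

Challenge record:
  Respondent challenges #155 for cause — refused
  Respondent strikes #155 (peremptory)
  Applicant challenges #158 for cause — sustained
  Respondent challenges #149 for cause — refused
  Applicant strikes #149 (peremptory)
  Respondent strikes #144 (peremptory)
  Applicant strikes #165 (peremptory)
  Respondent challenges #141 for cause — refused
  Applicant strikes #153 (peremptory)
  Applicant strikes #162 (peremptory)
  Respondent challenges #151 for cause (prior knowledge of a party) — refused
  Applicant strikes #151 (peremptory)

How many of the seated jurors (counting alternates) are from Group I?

Removed: #144, #149, #151, #153, #155, #158, #162, #165.
Seated (15 incl. alternates): #140, #141, #142, #143, #145, #146, #147, #148, #150, #152, #154, #156, #157, #159, #160.
Of those, in Group I: #141, #143, #157, #159 → 4.

4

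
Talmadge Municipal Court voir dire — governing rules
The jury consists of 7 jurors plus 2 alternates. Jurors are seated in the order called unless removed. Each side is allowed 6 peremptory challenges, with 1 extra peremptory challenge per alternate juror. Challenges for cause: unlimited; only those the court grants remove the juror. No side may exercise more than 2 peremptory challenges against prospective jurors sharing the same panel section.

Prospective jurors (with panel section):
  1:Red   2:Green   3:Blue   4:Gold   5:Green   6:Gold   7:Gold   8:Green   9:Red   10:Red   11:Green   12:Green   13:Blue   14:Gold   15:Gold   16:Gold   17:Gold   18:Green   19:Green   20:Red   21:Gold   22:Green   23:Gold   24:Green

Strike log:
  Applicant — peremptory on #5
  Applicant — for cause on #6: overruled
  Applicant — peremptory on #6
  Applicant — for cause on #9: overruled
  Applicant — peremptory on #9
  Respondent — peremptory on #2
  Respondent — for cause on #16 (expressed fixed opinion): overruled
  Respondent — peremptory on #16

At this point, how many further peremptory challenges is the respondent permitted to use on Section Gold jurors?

1

Respondent peremptories so far: #2, #16 — 2 of 8 used, 6 left overall.
Against Section Gold: #16 — 1 used; per-section cap 2 leaves 1.
Binding limit: min(6, 1) = 1.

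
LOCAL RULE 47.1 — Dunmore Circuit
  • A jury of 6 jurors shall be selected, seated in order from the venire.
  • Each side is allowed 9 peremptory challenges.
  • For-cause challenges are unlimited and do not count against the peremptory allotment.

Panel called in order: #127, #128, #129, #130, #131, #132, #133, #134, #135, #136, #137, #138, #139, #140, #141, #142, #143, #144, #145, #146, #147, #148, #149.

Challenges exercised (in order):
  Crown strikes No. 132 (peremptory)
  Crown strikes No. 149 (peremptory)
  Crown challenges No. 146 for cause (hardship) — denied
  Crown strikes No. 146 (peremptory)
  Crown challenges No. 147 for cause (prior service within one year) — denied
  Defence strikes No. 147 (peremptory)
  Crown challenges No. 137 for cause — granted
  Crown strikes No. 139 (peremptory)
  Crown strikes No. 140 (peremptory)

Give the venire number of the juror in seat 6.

133

Removed: #132, #137, #139, #140, #146, #147, #149.
Seating in order: seats 1–6 → #127, #128, #129, #130, #131, #133.
So seat 6 is #133.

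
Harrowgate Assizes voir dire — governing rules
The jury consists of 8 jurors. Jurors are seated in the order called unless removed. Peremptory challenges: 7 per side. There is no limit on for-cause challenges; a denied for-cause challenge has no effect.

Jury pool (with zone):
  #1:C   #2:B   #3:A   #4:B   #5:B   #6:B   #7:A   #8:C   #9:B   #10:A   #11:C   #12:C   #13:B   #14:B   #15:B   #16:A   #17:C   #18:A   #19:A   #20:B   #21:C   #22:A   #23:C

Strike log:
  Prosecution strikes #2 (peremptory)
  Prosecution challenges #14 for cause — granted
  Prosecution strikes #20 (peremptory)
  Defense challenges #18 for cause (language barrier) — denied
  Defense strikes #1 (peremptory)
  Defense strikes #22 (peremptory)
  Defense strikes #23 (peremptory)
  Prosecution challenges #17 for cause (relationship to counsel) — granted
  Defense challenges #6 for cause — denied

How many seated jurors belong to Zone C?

Removed: #1, #2, #14, #17, #20, #22, #23.
Seated jurors 1–8: #3, #4, #5, #6, #7, #8, #9, #10.
Of those, in Zone C: #8 → 1.

1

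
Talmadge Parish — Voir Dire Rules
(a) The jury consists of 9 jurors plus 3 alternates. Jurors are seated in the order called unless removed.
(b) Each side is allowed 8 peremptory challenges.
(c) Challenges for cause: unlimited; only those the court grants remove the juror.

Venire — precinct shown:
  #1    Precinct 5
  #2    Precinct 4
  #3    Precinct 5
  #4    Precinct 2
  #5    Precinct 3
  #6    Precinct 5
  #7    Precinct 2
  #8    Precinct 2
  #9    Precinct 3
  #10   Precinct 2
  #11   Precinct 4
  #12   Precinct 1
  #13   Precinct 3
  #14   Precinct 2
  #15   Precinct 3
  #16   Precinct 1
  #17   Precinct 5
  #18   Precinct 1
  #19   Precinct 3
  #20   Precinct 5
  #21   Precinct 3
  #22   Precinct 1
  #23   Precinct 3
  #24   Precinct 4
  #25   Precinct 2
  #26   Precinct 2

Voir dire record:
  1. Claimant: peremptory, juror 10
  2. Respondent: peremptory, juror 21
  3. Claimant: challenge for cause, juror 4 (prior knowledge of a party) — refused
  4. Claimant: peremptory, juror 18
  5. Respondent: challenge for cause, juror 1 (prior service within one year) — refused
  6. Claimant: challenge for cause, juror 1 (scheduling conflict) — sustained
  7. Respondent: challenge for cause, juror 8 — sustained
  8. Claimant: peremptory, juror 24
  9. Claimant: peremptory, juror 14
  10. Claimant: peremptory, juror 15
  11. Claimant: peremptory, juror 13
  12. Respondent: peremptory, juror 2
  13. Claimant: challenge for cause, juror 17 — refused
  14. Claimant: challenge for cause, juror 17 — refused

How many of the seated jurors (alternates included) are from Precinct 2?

Removed: #1, #2, #8, #10, #13, #14, #15, #18, #21, #24.
Seated (12 incl. alternates): #3, #4, #5, #6, #7, #9, #11, #12, #16, #17, #19, #20.
Of those, in Precinct 2: #4, #7 → 2.

2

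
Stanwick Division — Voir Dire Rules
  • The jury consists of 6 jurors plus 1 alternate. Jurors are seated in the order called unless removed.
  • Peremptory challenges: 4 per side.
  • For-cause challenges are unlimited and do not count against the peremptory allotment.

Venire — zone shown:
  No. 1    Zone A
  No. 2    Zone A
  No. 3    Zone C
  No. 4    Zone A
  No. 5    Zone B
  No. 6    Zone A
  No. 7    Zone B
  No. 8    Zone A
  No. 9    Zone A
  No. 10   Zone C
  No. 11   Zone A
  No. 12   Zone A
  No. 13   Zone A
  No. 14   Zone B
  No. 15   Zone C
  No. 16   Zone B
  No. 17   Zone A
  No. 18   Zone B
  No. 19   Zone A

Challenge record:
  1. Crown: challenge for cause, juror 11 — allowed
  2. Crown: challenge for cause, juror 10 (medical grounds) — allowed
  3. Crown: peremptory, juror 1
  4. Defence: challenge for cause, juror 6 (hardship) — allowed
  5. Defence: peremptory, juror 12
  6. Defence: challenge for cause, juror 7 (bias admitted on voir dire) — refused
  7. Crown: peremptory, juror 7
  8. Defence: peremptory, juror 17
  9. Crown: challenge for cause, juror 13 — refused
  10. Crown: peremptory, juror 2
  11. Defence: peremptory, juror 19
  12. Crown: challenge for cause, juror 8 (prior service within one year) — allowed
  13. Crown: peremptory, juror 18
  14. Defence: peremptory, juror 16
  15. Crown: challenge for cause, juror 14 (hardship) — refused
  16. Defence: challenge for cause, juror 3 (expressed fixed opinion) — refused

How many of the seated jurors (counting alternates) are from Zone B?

2

Removed: #1, #2, #6, #7, #8, #10, #11, #12, #16, #17, #18, #19.
Seated (7 incl. alternates): #3, #4, #5, #9, #13, #14, #15.
Of those, in Zone B: #5, #14 → 2.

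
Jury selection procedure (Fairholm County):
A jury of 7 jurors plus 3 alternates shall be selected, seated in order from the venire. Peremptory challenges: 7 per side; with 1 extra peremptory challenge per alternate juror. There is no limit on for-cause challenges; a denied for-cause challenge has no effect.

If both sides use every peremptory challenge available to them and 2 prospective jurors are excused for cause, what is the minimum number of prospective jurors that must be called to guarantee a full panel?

Seats to fill: 7 + 3 alternates = 10.
Peremptories: 7 + 1×3 = 10 per side × 2 sides = 20.
For-cause removals: 2.
Minimum venire: 10 + 20 + 2 = 32.

32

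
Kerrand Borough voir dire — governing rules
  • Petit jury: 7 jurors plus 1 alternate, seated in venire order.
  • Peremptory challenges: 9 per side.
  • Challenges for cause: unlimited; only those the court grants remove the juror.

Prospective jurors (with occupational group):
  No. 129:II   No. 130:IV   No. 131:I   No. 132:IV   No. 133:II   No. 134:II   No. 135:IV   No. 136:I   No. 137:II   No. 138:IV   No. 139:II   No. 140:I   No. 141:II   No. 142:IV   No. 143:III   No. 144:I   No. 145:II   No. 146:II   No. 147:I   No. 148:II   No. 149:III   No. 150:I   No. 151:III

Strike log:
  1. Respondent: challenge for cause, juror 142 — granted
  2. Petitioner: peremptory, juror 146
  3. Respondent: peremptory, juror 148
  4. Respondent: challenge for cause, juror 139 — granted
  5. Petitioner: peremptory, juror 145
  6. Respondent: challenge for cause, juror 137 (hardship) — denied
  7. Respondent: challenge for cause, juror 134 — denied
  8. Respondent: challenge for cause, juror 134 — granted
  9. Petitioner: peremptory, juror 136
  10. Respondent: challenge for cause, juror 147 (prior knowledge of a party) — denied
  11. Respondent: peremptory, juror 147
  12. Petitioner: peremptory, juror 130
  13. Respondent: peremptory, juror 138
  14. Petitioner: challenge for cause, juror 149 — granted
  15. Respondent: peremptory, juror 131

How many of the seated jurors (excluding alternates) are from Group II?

Removed: #130, #131, #134, #136, #138, #139, #142, #145, #146, #147, #148, #149.
Seated jurors 1–7: #129, #132, #133, #135, #137, #140, #141 (alternates #143 not counted).
Of those, in Group II: #129, #133, #137, #141 → 4.

4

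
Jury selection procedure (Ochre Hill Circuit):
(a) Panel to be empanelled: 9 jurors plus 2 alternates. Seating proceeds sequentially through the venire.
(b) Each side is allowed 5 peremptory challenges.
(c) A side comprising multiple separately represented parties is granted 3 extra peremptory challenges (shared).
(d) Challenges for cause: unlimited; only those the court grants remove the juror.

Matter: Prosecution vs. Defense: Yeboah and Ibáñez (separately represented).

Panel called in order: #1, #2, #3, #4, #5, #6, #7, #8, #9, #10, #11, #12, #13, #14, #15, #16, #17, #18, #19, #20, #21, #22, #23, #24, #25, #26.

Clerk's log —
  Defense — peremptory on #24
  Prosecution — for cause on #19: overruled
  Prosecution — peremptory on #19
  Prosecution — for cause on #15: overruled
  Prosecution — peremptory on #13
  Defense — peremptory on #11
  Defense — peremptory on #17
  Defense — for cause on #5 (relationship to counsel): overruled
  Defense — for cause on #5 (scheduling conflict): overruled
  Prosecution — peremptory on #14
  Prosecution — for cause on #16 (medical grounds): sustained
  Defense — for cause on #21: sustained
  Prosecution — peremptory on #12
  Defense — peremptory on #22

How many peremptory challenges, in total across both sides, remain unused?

Prosecution allotment: 5. Defense allotment: 5 base + 3 multi-party = 8.
Prosecution peremptories used: #19, #13, #14, #12 — 4 (for-cause on #19, #15, #16 don't count).
Defense peremptories used: #24, #11, #17, #22 — 4 (for-cause on #5, #5, #21 don't count).
Remaining: (5 − 4) + (8 − 4) = 5.

5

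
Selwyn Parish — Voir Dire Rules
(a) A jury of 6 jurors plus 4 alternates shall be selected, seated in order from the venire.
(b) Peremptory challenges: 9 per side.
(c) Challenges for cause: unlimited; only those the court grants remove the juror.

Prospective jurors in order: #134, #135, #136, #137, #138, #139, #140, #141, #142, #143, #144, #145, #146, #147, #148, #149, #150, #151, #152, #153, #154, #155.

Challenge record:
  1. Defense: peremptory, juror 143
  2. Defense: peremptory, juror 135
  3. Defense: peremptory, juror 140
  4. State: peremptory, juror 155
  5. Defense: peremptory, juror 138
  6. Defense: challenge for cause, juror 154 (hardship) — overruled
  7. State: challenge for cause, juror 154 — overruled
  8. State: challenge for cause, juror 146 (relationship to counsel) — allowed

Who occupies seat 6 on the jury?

Removed: #135, #138, #140, #143, #146, #155. (#154 stays — for-cause denied.)
Seating in order: seats 1–6 → #134, #136, #137, #139, #141, #142; alternates → #144, #145, #147, #148.
So seat 6 is #142.

142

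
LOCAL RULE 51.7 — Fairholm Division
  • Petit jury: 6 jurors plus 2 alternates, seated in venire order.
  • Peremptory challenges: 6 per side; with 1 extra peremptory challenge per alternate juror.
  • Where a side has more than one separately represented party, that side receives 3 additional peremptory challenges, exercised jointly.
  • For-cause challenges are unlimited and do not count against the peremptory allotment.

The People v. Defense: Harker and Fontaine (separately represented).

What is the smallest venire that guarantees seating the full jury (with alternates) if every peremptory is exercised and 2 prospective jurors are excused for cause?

Seats to fill: 6 + 2 alternates = 8.
Peremptories — The People: 6 + 1×2 = 8; Defense: 6 + 1×2 + 3 = 11; total 19.
For-cause removals: 2.
Minimum venire: 8 + 19 + 2 = 29.

29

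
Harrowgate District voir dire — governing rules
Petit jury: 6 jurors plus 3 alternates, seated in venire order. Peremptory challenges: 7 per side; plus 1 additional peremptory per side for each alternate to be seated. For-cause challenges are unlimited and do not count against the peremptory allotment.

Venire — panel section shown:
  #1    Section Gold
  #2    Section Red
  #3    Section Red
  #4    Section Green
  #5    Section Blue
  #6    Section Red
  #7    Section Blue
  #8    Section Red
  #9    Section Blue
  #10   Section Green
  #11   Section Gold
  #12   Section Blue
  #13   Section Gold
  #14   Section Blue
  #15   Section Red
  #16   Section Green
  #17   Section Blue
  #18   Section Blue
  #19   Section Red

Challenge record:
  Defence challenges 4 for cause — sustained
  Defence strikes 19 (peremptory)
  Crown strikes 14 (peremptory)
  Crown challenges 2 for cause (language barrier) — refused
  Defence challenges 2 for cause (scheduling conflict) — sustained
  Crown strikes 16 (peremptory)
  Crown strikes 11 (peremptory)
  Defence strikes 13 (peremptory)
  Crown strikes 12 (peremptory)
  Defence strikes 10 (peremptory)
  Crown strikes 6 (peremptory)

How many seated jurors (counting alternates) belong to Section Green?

Removed: #2, #4, #6, #10, #11, #12, #13, #14, #16, #19.
Seated (9 incl. alternates): #1, #3, #5, #7, #8, #9, #15, #17, #18.
None of those are in Section Green → 0.

0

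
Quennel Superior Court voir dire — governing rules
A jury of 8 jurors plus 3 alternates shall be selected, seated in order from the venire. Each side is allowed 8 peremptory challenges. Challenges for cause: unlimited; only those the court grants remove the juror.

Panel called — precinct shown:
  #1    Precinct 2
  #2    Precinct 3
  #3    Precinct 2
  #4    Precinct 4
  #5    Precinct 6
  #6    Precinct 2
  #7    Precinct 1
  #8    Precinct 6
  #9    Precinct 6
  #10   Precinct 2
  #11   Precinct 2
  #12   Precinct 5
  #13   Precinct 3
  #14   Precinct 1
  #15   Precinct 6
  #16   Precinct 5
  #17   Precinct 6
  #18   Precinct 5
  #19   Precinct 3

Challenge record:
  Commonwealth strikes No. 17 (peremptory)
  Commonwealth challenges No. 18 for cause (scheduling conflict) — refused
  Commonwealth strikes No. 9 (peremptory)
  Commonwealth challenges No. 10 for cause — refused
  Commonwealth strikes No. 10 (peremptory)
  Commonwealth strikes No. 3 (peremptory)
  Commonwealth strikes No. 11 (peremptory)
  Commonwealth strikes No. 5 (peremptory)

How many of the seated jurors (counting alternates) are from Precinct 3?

2

Removed: #3, #5, #9, #10, #11, #17.
Seated (11 incl. alternates): #1, #2, #4, #6, #7, #8, #12, #13, #14, #15, #16.
Of those, in Precinct 3: #2, #13 → 2.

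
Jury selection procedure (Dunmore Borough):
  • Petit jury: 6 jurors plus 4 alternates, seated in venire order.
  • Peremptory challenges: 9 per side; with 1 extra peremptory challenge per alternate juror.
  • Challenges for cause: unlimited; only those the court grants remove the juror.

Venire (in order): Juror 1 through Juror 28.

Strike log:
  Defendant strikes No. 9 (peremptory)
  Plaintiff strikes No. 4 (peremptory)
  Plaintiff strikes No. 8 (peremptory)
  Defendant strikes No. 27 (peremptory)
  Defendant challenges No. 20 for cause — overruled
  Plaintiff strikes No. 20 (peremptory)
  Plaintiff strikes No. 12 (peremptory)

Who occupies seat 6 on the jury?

Removed: #4, #8, #9, #12, #20, #27.
Filling seats in venire order through position 6: #1, #2, #3, #5, #6, #7.
So seat 6 is #7.

7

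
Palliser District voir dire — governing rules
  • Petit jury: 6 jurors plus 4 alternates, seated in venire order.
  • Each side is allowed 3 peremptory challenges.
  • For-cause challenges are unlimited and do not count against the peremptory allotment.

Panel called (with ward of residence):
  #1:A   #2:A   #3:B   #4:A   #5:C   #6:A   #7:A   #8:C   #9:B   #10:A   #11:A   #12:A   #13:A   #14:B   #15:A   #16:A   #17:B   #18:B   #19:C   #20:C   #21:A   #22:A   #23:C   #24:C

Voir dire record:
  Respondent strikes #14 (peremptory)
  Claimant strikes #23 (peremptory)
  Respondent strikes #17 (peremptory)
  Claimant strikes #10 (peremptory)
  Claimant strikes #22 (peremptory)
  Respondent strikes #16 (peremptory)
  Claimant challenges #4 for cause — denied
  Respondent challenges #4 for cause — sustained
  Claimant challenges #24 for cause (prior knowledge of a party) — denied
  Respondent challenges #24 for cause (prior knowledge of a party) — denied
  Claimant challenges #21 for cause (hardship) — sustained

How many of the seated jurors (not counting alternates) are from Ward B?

1

Removed: #4, #10, #14, #16, #17, #21, #22, #23.
Seated jurors 1–6: #1, #2, #3, #5, #6, #7 (alternates #8, #9, #11, #12 not counted).
Of those, in Ward B: #3 → 1.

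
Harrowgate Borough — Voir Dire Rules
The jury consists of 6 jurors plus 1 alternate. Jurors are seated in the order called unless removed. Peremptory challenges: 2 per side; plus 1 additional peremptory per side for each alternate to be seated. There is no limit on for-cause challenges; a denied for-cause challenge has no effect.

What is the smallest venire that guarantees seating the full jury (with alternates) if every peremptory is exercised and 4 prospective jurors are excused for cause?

Seats to fill: 6 + 1 alternates = 7.
Peremptories: 2 + 1×1 = 3 per side × 2 sides = 6.
For-cause removals: 4.
Minimum venire: 7 + 6 + 4 = 17.

17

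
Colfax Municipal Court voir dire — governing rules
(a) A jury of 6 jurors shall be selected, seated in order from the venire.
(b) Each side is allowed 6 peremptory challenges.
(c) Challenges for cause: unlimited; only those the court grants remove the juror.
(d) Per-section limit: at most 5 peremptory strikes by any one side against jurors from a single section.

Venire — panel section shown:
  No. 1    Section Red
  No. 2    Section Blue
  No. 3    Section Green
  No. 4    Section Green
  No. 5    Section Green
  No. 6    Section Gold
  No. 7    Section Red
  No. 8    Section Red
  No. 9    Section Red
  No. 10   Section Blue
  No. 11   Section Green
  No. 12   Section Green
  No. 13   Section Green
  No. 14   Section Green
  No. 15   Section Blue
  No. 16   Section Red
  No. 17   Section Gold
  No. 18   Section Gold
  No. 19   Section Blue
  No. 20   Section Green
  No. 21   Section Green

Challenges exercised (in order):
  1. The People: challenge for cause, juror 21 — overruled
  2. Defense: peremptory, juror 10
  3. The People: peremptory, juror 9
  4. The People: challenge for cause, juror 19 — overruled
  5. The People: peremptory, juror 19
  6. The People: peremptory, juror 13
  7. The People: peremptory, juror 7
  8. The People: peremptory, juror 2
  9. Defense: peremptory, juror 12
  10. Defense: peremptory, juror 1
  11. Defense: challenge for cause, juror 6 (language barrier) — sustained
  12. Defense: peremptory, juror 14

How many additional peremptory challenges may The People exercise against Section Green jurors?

1

The People peremptories so far: #9, #19, #13, #7, #2 — 5 of 6 used, 1 left overall.
Against Section Green: #13 — 1 used; per-section cap 5 leaves 4.
Binding limit: min(1, 4) = 1.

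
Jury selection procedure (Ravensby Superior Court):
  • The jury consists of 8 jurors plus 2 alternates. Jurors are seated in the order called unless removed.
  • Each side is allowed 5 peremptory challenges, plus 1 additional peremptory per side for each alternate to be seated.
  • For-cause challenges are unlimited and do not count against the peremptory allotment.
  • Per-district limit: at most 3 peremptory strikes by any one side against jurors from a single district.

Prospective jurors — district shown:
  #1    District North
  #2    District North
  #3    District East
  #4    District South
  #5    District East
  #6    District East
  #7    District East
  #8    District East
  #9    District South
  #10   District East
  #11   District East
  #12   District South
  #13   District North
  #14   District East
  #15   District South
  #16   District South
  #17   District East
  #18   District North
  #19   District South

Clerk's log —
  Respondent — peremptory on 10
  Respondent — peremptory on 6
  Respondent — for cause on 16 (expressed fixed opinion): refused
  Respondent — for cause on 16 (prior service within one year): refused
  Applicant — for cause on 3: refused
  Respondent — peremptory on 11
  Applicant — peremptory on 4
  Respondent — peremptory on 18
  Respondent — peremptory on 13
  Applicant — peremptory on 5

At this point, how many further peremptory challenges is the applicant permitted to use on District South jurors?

2

Applicant peremptories so far: #4, #5 — 2 of 7 used, 5 left overall.
Against District South: #4 — 1 used; per-district cap 3 leaves 2.
Binding limit: min(5, 2) = 2.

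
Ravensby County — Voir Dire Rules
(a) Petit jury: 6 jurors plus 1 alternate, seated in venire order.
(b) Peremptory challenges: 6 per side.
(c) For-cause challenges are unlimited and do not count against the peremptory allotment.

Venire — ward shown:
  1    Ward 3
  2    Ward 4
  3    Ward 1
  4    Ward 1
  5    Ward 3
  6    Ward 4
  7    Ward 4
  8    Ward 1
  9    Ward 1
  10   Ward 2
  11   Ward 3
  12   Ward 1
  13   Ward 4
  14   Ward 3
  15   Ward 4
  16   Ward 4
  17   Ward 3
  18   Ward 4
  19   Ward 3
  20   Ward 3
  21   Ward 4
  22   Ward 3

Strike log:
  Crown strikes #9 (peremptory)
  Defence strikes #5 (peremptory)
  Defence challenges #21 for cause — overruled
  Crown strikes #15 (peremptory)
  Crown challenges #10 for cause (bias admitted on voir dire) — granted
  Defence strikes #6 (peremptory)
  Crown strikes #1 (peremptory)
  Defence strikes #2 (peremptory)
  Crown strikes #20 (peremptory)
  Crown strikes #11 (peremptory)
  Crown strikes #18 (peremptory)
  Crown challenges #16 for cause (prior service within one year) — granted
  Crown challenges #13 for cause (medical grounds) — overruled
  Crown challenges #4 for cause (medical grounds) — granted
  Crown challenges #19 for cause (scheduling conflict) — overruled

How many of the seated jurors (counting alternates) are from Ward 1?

Removed: #1, #2, #4, #5, #6, #9, #10, #11, #15, #16, #18, #20.
Seated (7 incl. alternates): #3, #7, #8, #12, #13, #14, #17.
Of those, in Ward 1: #3, #8, #12 → 3.

3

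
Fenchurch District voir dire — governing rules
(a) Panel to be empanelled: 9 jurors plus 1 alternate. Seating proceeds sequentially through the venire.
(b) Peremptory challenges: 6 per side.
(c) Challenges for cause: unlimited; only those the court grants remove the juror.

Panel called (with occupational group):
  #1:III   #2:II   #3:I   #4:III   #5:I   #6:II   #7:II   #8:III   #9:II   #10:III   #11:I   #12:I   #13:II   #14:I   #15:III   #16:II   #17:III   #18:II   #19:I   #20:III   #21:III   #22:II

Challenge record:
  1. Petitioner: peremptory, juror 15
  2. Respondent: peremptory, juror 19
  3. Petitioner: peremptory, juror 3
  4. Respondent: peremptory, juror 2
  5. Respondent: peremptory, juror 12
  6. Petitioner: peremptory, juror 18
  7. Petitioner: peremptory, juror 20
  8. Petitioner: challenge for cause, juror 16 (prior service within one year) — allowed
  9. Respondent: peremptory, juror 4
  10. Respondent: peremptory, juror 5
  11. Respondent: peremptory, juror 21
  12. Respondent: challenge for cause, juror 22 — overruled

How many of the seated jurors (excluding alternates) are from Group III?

Removed: #2, #3, #4, #5, #12, #15, #16, #18, #19, #20, #21.
Seated jurors 1–9: #1, #6, #7, #8, #9, #10, #11, #13, #14 (alternates #17 not counted).
Of those, in Group III: #1, #8, #10 → 3.

3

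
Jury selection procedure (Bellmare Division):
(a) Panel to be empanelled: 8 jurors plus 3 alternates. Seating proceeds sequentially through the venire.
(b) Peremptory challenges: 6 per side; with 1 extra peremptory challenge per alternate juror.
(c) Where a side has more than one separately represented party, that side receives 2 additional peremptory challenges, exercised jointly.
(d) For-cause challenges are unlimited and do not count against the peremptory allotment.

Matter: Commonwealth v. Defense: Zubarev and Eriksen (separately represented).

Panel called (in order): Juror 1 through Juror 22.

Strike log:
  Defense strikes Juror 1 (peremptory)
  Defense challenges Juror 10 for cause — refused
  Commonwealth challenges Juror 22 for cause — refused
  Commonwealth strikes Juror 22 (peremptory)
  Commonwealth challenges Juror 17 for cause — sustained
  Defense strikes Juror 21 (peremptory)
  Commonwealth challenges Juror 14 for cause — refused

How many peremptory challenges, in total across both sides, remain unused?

17

Commonwealth allotment: 6 base + 1 × 3 alternates = 9. Defense allotment: 6 base + 1 × 3 alternates + 2 multi-party = 11.
Commonwealth peremptories used: #22 — 1 (for-cause on #22, #17, #14 don't count).
Defense peremptories used: #1, #21 — 2 (the for-cause on #10 doesn't count).
Remaining: (9 − 1) + (11 − 2) = 17.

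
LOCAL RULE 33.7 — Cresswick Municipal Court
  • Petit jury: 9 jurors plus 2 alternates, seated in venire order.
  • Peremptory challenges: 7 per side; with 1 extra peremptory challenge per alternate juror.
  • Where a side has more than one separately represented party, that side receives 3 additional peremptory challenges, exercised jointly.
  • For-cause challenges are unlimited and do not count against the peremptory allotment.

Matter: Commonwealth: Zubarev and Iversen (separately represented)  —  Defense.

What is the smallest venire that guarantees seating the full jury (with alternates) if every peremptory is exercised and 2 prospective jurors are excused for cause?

34

Seats to fill: 9 + 2 alternates = 11.
Peremptories — Commonwealth: 7 + 1×2 + 3 = 12; Defense: 7 + 1×2 = 9; total 21.
For-cause removals: 2.
Minimum venire: 11 + 21 + 2 = 34.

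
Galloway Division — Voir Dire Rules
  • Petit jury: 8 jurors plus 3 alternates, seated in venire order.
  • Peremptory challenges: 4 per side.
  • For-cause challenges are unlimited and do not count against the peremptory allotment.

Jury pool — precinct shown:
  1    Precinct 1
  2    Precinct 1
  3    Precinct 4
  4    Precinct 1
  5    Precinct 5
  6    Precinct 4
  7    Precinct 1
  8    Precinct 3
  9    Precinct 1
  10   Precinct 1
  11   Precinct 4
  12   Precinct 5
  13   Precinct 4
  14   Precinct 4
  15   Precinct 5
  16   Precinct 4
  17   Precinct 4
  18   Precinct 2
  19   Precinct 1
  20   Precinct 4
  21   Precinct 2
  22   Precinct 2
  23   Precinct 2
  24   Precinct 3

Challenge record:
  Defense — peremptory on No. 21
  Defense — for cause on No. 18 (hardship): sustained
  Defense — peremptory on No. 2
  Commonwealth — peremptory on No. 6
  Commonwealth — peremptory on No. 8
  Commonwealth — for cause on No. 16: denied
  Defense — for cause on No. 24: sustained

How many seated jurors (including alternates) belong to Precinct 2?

0

Removed: #2, #6, #8, #18, #21, #24.
Seated (11 incl. alternates): #1, #3, #4, #5, #7, #9, #10, #11, #12, #13, #14.
None of those are in Precinct 2 → 0.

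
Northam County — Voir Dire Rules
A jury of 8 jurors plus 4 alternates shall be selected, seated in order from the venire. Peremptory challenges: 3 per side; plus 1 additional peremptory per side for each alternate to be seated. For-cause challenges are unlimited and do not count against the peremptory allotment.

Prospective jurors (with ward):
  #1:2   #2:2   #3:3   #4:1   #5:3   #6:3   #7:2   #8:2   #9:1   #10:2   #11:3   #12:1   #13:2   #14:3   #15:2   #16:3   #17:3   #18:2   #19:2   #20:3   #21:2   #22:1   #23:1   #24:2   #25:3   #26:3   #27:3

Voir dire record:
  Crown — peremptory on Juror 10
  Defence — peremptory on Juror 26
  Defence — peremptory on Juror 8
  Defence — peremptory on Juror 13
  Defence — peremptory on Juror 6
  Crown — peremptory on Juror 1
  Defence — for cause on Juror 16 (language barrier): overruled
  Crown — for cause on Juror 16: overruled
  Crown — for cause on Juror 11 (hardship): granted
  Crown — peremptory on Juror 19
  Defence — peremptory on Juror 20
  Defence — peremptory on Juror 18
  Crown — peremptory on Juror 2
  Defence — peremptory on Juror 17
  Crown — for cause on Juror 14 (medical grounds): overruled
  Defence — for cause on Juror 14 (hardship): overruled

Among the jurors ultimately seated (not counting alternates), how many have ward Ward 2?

Removed: #1, #2, #6, #8, #10, #11, #13, #17, #18, #19, #20, #26.
Seated jurors 1–8: #3, #4, #5, #7, #9, #12, #14, #15 (alternates #16, #21, #22, #23 not counted).
Of those, in Ward 2: #7, #15 → 2.

2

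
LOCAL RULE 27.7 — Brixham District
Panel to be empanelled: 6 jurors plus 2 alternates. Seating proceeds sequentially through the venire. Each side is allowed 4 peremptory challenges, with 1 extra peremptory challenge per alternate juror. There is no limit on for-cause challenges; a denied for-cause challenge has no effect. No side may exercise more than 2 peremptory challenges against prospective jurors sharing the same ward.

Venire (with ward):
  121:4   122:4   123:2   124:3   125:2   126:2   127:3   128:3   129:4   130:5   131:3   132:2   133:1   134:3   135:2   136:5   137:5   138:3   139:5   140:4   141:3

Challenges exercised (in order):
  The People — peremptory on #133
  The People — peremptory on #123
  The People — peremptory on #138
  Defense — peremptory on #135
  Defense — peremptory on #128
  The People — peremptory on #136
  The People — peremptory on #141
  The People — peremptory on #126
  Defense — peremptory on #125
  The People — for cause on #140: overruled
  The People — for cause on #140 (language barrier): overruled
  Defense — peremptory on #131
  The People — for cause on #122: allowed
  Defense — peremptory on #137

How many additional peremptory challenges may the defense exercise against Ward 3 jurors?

Defense peremptories so far: #135, #128, #125, #131, #137 — 5 of 6 used, 1 left overall.
Against Ward 3: #128, #131 — 2 used; per-ward cap 2 leaves 0.
Binding limit: min(1, 0) = 0.

0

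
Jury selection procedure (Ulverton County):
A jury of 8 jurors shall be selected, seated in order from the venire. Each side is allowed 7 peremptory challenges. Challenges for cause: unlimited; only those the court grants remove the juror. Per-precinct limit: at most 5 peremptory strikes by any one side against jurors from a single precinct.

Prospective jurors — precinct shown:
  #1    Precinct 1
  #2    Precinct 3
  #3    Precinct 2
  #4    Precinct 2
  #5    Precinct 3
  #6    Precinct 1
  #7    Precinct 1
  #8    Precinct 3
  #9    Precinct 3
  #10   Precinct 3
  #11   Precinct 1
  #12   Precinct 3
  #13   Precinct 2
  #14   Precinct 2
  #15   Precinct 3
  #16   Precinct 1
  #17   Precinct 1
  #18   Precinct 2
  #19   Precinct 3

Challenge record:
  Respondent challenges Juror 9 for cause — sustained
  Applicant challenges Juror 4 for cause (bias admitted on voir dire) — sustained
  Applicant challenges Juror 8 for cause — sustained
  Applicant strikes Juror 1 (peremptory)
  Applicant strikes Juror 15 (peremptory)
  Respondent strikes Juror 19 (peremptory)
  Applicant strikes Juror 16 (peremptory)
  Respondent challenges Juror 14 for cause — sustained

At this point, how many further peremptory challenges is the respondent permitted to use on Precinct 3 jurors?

4

Respondent peremptories so far: #19 — 1 of 7 used, 6 left overall.
Against Precinct 3: #19 — 1 used; per-precinct cap 5 leaves 4.
Binding limit: min(6, 4) = 4.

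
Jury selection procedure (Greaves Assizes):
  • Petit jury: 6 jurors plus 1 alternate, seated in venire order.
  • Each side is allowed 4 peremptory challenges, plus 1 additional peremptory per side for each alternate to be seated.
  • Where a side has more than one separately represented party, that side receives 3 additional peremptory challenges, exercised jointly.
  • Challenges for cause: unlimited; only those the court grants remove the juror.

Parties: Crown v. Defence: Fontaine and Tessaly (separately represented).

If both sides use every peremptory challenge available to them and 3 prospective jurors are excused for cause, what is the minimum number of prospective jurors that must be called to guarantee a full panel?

23

Seats to fill: 6 + 1 alternates = 7.
Peremptories — Crown: 4 + 1×1 = 5; Defence: 4 + 1×1 + 3 = 8; total 13.
For-cause removals: 3.
Minimum venire: 7 + 13 + 3 = 23.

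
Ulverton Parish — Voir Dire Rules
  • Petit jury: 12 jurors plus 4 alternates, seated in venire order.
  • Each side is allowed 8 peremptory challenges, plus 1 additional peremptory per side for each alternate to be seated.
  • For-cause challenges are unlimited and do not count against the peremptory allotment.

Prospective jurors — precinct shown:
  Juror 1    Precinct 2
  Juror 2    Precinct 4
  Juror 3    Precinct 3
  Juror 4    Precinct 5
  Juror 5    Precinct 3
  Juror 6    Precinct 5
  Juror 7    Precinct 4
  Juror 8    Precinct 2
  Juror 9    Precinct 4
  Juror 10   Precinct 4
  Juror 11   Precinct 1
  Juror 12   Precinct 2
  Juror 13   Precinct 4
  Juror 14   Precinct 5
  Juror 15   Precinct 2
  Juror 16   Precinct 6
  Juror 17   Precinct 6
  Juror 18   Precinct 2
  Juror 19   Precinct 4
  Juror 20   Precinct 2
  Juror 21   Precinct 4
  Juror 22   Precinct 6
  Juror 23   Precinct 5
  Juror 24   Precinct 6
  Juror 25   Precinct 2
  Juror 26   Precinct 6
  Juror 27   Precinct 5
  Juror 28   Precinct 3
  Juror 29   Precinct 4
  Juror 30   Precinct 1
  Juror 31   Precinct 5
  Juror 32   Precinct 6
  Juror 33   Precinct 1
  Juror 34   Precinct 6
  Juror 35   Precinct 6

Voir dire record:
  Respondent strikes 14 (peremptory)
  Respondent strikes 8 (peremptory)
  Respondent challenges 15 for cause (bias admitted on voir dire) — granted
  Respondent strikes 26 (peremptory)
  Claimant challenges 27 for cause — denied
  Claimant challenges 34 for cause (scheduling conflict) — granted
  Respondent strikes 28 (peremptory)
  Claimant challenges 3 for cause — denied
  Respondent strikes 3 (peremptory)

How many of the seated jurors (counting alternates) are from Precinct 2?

Removed: #3, #8, #14, #15, #26, #28, #34.
Seated (16 incl. alternates): #1, #2, #4, #5, #6, #7, #9, #10, #11, #12, #13, #16, #17, #18, #19, #20.
Of those, in Precinct 2: #1, #12, #18, #20 → 4.

4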